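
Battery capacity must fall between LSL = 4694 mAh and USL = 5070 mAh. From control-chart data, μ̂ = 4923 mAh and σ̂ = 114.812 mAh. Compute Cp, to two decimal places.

0.55

Cp = (USL − LSL) / (6σ̂) = (5070 − 4694) / (6 × 114.812) = 376.0000 / 688.8720 = 0.5458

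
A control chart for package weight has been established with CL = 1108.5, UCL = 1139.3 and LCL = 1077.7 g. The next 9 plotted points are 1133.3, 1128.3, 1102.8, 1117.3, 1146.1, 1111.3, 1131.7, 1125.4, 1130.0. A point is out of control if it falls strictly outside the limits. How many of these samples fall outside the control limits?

1

Compare each point to [1077.7, 1139.3]: sample 5 = 1146.1 > UCL.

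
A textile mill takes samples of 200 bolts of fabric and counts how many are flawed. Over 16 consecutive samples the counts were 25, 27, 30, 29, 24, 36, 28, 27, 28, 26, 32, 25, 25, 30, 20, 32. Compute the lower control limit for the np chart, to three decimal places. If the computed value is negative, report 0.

p̄ = Σdᵢ / (k·n) = 444 / (16 × 200) = 0.13875
LCL = np̄ − 3·√(np̄(1−p̄)) = 27.7500 − 3 × 4.8887 = 13.0838

13.084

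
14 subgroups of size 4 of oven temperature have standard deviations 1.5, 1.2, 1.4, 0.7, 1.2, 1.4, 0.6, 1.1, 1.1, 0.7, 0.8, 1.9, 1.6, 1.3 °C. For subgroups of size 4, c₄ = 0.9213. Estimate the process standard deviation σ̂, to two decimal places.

1.28

s̄ = (1.5 + 1.2 + 1.4 + 0.7 + 1.2 + 1.4 + 0.6 + 1.1 + 1.1 + 0.7 + 0.8 + 1.9 + 1.6 + 1.3) / 14 = 1.1786
σ̂ = s̄ / c₄ = 1.1786 / 0.9213 = 1.2792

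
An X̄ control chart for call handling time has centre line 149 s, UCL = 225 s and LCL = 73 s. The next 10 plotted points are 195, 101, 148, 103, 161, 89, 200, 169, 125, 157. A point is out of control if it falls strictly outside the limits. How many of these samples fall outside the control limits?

0

All 10 points lie within [73, 225].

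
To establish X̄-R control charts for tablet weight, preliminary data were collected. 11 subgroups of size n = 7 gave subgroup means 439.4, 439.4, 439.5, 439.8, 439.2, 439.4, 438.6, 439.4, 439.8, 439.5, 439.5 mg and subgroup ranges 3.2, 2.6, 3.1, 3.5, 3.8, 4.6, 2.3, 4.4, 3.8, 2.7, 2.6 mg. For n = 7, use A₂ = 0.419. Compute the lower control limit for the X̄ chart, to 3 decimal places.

X̄̄ = (439.4 + 439.4 + 439.5 + 439.8 + 439.2 + 439.4 + 438.6 + 439.4 + 439.8 + 439.5 + 439.5) / 11 = 4833.5000 / 11 = 439.4091
R̄ = (3.2 + 2.6 + 3.1 + 3.5 + 3.8 + 4.6 + 2.3 + 4.4 + 3.8 + 2.7 + 2.6) / 11 = 36.6000 / 11 = 3.3273
LCL = X̄̄ − A₂·R̄ = 439.4091 − 0.419 × 3.3273 = 438.0150

438.015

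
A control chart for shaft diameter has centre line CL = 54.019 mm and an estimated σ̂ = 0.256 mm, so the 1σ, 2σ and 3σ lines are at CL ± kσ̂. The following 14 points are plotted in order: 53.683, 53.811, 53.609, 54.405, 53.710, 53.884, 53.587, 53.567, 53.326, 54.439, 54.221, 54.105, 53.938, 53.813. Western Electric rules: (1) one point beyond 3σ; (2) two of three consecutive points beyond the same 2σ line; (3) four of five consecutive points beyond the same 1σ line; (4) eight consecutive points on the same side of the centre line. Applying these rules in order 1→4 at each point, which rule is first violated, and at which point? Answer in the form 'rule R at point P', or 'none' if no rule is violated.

Zone of each point (C = within 1σ̂, B = 1σ̂–2σ̂, A = 2σ̂–3σ̂, * = beyond 3σ̂; sign = side of CL): 1:-B, 2:-C, 3:-B, 4:+B, 5:-B, 6:-C, 7:-B, 8:-B, 9:-A, 10:+B, 11:+C, 12:+C, 13:-C, 14:-C
Rule 3 (four of five consecutive points beyond the same 1σ limit) is satisfied at point 9.

rule 3 at point 9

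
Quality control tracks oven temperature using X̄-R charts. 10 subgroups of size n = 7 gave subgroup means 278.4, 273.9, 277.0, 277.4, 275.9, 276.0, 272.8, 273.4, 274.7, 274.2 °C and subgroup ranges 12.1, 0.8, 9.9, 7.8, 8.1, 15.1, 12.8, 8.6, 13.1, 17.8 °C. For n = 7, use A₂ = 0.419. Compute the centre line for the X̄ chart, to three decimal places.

X̄̄ = (278.4 + 273.9 + 277.0 + 277.4 + 275.9 + 276.0 + 272.8 + 273.4 + 274.7 + 274.2) / 10 = 2753.7000 / 10 = 275.3700
CL = X̄̄ = 275.3700

275.370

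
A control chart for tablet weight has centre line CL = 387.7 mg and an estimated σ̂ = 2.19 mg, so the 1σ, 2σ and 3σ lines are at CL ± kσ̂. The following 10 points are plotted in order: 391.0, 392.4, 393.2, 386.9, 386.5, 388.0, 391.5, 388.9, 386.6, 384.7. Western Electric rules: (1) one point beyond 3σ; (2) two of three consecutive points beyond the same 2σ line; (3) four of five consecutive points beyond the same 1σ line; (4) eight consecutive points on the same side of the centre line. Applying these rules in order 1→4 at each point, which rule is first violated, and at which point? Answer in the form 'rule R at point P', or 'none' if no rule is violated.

Zone of each point (C = within 1σ̂, B = 1σ̂–2σ̂, A = 2σ̂–3σ̂, * = beyond 3σ̂; sign = side of CL): 1:+B, 2:+A, 3:+A, 4:-C, 5:-C, 6:+C, 7:+B, 8:+C, 9:-C, 10:-B
Rule 2 (two of three consecutive points beyond the same 2σ limit) is satisfied at point 3.

rule 2 at point 3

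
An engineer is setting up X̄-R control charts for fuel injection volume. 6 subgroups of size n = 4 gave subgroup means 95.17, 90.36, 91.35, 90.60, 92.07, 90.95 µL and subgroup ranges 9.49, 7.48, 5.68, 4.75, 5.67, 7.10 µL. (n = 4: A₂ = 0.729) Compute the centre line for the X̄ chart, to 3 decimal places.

X̄̄ = (95.17 + 90.36 + 91.35 + 90.60 + 92.07 + 90.95) / 6 = 550.5000 / 6 = 91.7500
CL = X̄̄ = 91.7500

91.750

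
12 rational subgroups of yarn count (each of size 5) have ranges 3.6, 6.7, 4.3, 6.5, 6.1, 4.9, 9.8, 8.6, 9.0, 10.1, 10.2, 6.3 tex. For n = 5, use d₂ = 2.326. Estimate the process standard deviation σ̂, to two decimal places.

R̄ = (3.6 + 6.7 + 4.3 + 6.5 + 6.1 + 4.9 + 9.8 + 8.6 + 9.0 + 10.1 + 10.2 + 6.3) / 12 = 7.1750
σ̂ = R̄ / d₂ = 7.1750 / 2.326 = 3.0847

3.08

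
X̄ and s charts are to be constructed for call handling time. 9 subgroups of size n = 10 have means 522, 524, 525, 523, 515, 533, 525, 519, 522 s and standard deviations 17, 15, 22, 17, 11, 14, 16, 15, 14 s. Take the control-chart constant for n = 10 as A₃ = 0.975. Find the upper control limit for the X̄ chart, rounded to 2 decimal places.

538.39

X̄̄ = (522 + 524 + 525 + 523 + 515 + 533 + 525 + 519 + 522) / 9 = 523.1111
s̄ = (17 + 15 + 22 + 17 + 11 + 14 + 16 + 15 + 14) / 9 = 15.6667
UCL = X̄̄ + A₃·s̄ = 523.1111 + 0.975 × 15.6667 = 538.3861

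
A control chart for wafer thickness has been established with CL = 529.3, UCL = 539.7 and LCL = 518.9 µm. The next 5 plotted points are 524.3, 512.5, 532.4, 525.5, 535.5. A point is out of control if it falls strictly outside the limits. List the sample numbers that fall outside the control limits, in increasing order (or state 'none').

Compare each point to [518.9, 539.7]: sample 2 = 512.5 < LCL.

2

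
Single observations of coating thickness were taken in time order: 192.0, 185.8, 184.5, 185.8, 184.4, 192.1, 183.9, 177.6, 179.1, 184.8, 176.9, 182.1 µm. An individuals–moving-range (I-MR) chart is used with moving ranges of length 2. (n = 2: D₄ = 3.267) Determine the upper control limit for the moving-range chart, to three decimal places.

Moving ranges: 6.2, 1.3, 1.3, 1.4, 7.7, 8.2, 6.3, 1.5, 5.7, 7.9, 5.2; M̄R̄ = 52.7000 / 11 = 4.7909
UCL_MR = D₄·M̄R̄ = 3.267 × 4.7909 = 15.6519

15.652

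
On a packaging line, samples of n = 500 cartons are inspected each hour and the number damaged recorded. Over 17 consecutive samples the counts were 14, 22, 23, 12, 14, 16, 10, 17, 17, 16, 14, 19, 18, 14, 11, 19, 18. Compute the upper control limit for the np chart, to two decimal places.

p̄ = Σdᵢ / (k·n) = 274 / (17 × 500) = 0.03224
UCL = np̄ + 3·√(np̄(1−p̄)) = 16.1176 + 3 × √(16.1176×0.96776) = 16.1176 + 3 × 3.9494 = 27.9660

27.97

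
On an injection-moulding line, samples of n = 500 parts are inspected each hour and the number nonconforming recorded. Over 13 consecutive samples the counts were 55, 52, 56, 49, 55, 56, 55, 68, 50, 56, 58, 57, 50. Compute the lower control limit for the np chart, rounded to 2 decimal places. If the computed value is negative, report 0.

p̄ = Σdᵢ / (k·n) = 717 / (13 × 500) = 0.11031
LCL = np̄ − 3·√(np̄(1−p̄)) = 55.1538 − 3 × 7.0050 = 34.1389

34.14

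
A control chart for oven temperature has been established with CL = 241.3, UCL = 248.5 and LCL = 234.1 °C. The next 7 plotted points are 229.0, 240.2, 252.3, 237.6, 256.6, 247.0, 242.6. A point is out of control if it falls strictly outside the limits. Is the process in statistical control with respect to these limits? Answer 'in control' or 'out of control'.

Compare each point to [234.1, 248.5]: sample 1 = 229.0 < LCL; sample 3 = 252.3 > UCL; sample 5 = 256.6 > UCL.

out of control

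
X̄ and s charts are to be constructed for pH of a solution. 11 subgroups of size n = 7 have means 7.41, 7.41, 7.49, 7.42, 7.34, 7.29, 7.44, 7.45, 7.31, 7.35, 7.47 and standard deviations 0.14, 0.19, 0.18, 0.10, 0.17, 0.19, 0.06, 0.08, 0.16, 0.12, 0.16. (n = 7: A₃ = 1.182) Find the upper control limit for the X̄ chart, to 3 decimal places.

7.565

X̄̄ = (7.41 + 7.41 + 7.49 + 7.42 + 7.34 + 7.29 + 7.44 + 7.45 + 7.31 + 7.35 + 7.47) / 11 = 7.3982
s̄ = (0.14 + 0.19 + 0.18 + 0.10 + 0.17 + 0.19 + 0.06 + 0.08 + 0.16 + 0.12 + 0.16) / 11 = 0.1409
UCL = X̄̄ + A₃·s̄ = 7.3982 + 1.182 × 0.1409 = 7.5647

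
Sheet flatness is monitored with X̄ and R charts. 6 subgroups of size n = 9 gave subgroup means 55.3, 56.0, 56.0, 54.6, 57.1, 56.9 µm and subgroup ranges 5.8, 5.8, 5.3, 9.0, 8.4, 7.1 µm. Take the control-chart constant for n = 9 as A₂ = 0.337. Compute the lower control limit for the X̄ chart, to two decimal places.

53.66

X̄̄ = (55.3 + 56.0 + 56.0 + 54.6 + 57.1 + 56.9) / 6 = 335.9000 / 6 = 55.9833
R̄ = (5.8 + 5.8 + 5.3 + 9.0 + 8.4 + 7.1) / 6 = 41.4000 / 6 = 6.9000
LCL = X̄̄ − A₂·R̄ = 55.9833 − 0.337 × 6.9000 = 53.6580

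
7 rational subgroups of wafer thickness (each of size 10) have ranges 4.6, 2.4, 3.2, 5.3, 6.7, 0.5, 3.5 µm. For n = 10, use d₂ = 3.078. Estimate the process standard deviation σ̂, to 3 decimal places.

1.216

R̄ = (4.6 + 2.4 + 3.2 + 5.3 + 6.7 + 0.5 + 3.5) / 7 = 3.7429
σ̂ = R̄ / d₂ = 3.7429 / 3.078 = 1.2160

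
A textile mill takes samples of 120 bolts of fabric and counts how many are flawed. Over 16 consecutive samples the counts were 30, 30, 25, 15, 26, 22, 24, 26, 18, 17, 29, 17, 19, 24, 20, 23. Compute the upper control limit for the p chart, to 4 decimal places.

0.2976

p̄ = Σdᵢ / (k·n) = 365 / (16 × 120) = 0.19010
UCL = p̄ + 3·√(p̄(1−p̄)/n) = 0.19010 + 3 × √(0.19010×0.80990/120) = 0.19010 + 3 × 0.03582 = 0.29756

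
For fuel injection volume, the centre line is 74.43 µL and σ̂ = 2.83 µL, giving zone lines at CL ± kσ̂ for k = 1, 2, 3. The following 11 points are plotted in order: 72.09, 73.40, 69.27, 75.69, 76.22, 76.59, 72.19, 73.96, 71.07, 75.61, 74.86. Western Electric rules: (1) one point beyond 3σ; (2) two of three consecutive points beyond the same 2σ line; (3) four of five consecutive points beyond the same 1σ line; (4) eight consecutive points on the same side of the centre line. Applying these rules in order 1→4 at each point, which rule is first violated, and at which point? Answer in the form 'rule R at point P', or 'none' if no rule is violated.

Zone of each point (C = within 1σ̂, B = 1σ̂–2σ̂, A = 2σ̂–3σ̂, * = beyond 3σ̂; sign = side of CL): 1:-C, 2:-C, 3:-B, 4:+C, 5:+C, 6:+C, 7:-C, 8:-C, 9:-B, 10:+C, 11:+C
No rule fires across all 11 points.

none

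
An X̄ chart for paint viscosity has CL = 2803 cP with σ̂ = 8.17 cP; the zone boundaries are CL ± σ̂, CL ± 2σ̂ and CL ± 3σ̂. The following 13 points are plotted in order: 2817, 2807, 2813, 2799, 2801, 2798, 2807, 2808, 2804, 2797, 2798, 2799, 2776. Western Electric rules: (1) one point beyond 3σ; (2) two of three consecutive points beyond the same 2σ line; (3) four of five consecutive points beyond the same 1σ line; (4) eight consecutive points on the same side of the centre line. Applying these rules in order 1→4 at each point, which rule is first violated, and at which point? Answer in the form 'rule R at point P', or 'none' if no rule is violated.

Zone of each point (C = within 1σ̂, B = 1σ̂–2σ̂, A = 2σ̂–3σ̂, * = beyond 3σ̂; sign = side of CL): 1:+B, 2:+C, 3:+B, 4:-C, 5:-C, 6:-C, 7:+C, 8:+C, 9:+C, 10:-C, 11:-C, 12:-C, 13:-*
Rule 1 (one point beyond the 3σ limits) is satisfied at point 13.

rule 1 at point 13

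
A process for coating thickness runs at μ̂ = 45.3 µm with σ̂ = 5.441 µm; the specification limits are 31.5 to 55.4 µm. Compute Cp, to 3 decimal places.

0.732

Cp = (USL − LSL) / (6σ̂) = (55.4 − 31.5) / (6 × 5.441) = 23.9000 / 32.6460 = 0.7321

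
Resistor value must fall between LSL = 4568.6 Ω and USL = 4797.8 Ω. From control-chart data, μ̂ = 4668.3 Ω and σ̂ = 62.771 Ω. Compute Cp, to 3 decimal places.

0.609

Cp = (USL − LSL) / (6σ̂) = (4797.8 − 4568.6) / (6 × 62.771) = 229.2000 / 376.6260 = 0.6086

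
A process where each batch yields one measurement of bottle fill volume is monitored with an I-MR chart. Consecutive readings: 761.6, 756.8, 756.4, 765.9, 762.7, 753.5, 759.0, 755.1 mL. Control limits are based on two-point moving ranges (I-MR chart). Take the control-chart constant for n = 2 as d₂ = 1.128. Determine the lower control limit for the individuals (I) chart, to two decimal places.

X̄ = (761.6 + 756.8 + 756.4 + 765.9 + 762.7 + 753.5 + 759.0 + 755.1) / 8 = 758.8750
Moving ranges: 4.8, 0.4, 9.5, 3.2, 9.2, 5.5, 3.9; M̄R̄ = 36.5000 / 7 = 5.2143
LCL = X̄ − 3·M̄R̄/d₂ = 758.8750 − 3 × 5.2143 / 1.128 = 745.0072

745.01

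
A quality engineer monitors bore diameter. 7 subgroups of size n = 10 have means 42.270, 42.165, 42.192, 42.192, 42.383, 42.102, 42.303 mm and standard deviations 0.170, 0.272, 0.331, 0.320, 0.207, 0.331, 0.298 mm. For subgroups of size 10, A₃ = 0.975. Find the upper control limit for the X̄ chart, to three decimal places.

X̄̄ = (42.270 + 42.165 + 42.192 + 42.192 + 42.383 + 42.102 + 42.303) / 7 = 42.2296
s̄ = (0.170 + 0.272 + 0.331 + 0.320 + 0.207 + 0.331 + 0.298) / 7 = 0.2756
UCL = X̄̄ + A₃·s̄ = 42.2296 + 0.975 × 0.2756 = 42.4983

42.498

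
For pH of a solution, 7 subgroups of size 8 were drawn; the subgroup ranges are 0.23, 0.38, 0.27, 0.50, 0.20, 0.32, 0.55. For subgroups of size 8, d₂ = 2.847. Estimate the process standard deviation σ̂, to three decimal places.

0.123

R̄ = (0.23 + 0.38 + 0.27 + 0.50 + 0.20 + 0.32 + 0.55) / 7 = 0.3500
σ̂ = R̄ / d₂ = 0.3500 / 2.847 = 0.1229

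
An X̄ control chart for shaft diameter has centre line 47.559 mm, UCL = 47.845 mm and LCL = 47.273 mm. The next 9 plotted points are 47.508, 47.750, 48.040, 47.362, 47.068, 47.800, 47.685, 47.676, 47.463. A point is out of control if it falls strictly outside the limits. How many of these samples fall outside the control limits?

Compare each point to [47.273, 47.845]: sample 3 = 48.040 > UCL; sample 5 = 47.068 < LCL.

2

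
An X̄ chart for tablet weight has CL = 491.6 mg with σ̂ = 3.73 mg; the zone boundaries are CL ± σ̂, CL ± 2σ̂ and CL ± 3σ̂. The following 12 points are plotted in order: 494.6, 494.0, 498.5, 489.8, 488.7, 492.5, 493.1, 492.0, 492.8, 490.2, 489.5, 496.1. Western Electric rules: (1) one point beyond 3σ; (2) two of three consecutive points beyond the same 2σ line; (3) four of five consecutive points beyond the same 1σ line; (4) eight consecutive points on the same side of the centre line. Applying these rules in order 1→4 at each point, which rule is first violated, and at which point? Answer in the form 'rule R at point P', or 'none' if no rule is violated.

none

Zone of each point (C = within 1σ̂, B = 1σ̂–2σ̂, A = 2σ̂–3σ̂, * = beyond 3σ̂; sign = side of CL): 1:+C, 2:+C, 3:+B, 4:-C, 5:-C, 6:+C, 7:+C, 8:+C, 9:+C, 10:-C, 11:-C, 12:+B
No rule fires across all 12 points.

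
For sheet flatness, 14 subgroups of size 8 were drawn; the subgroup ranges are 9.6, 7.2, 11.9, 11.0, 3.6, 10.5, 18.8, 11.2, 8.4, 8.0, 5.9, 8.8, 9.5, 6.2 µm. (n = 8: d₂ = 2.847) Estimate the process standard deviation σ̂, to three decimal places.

3.277

R̄ = (9.6 + 7.2 + 11.9 + 11.0 + 3.6 + 10.5 + 18.8 + 11.2 + 8.4 + 8.0 + 5.9 + 8.8 + 9.5 + 6.2) / 14 = 9.3286
σ̂ = R̄ / d₂ = 9.3286 / 2.847 = 3.2766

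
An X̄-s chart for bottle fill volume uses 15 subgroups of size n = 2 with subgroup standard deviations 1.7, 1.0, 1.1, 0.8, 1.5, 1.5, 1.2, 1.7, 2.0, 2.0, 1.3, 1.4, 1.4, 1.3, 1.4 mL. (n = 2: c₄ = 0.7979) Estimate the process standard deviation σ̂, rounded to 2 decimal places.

s̄ = (1.7 + 1.0 + 1.1 + 0.8 + 1.5 + 1.5 + 1.2 + 1.7 + 2.0 + 2.0 + 1.3 + 1.4 + 1.4 + 1.3 + 1.4) / 15 = 1.4200
σ̂ = s̄ / c₄ = 1.4200 / 0.7979 = 1.7797

1.78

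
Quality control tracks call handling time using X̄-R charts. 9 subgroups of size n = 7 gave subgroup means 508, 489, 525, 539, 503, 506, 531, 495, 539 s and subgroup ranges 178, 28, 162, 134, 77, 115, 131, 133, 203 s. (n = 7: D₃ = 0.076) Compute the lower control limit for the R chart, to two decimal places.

9.80

R̄ = (178 + 28 + 162 + 134 + 77 + 115 + 131 + 133 + 203) / 9 = 1161.0000 / 9 = 129.0000
LCL_R = D₃·R̄ = 0.076 × 129.0000 = 9.8040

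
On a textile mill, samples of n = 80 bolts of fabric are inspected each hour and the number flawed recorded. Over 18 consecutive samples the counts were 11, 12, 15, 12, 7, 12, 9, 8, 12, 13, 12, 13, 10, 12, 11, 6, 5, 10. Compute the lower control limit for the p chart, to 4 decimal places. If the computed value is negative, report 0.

0.0184

p̄ = Σdᵢ / (k·n) = 190 / (18 × 80) = 0.13194
LCL = p̄ − 3·√(p̄(1−p̄)/n) = 0.13194 − 3 × 0.03784 = 0.01843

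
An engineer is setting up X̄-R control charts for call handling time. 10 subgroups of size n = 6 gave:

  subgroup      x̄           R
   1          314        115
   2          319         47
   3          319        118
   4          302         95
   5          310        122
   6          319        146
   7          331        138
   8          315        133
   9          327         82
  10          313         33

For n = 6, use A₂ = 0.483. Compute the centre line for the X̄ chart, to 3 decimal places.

X̄̄ = (314 + 319 + 319 + 302 + 310 + 319 + 331 + 315 + 327 + 313) / 10 = 3169.0000 / 10 = 316.9000
CL = X̄̄ = 316.9000

316.900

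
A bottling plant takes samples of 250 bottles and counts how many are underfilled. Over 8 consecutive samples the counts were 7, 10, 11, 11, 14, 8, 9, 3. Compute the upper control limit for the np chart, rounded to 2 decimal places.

p̄ = Σdᵢ / (k·n) = 73 / (8 × 250) = 0.03650
UCL = np̄ + 3·√(np̄(1−p̄)) = 9.1250 + 3 × √(9.1250×0.96350) = 9.1250 + 3 × 2.9651 = 18.0204

18.02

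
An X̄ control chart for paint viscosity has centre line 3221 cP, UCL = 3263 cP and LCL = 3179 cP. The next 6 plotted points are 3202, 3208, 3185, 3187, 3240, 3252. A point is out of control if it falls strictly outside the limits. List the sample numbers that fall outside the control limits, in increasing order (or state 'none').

All 6 points lie within [3179, 3263].

none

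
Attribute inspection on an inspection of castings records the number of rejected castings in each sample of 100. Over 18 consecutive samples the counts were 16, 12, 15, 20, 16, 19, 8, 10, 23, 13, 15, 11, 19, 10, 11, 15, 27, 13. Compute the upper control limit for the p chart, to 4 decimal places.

0.2593

p̄ = Σdᵢ / (k·n) = 273 / (18 × 100) = 0.15167
UCL = p̄ + 3·√(p̄(1−p̄)/n) = 0.15167 + 3 × √(0.15167×0.84833/100) = 0.15167 + 3 × 0.03587 = 0.25928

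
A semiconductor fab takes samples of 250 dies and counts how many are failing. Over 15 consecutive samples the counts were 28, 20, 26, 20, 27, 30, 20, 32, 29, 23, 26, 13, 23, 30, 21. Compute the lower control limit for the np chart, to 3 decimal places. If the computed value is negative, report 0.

p̄ = Σdᵢ / (k·n) = 368 / (15 × 250) = 0.09813
LCL = np̄ − 3·√(np̄(1−p̄)) = 24.5333 − 3 × 4.7038 = 10.4219

10.422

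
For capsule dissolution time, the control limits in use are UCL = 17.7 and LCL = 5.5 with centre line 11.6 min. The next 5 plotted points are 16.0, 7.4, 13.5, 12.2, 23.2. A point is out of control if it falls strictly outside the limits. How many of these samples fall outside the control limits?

Compare each point to [5.5, 17.7]: sample 5 = 23.2 > UCL.

1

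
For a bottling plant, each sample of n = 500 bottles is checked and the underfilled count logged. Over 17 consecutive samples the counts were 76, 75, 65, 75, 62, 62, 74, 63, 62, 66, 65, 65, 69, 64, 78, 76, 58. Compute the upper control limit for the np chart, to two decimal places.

90.93

p̄ = Σdᵢ / (k·n) = 1155 / (17 × 500) = 0.13588
UCL = np̄ + 3·√(np̄(1−p̄)) = 67.9412 + 3 × √(67.9412×0.86412) = 67.9412 + 3 × 7.6622 = 90.9277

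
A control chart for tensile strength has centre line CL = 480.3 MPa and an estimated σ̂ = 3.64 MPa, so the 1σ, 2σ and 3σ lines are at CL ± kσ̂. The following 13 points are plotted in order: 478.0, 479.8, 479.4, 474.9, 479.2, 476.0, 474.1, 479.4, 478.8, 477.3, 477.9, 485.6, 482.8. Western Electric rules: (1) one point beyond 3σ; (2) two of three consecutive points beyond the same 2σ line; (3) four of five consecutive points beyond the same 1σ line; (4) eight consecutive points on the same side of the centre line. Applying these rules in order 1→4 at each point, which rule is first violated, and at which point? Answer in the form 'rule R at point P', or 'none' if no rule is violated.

Zone of each point (C = within 1σ̂, B = 1σ̂–2σ̂, A = 2σ̂–3σ̂, * = beyond 3σ̂; sign = side of CL): 1:-C, 2:-C, 3:-C, 4:-B, 5:-C, 6:-B, 7:-B, 8:-C, 9:-C, 10:-C, 11:-C, 12:+B, 13:+C
Rule 4 (eight consecutive points on the same side of the centre line) is satisfied at point 8.

rule 4 at point 8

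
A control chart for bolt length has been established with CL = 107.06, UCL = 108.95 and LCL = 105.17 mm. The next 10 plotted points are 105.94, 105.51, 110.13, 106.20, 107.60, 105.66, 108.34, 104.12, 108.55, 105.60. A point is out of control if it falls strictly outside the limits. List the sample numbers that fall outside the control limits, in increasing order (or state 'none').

Compare each point to [105.17, 108.95]: sample 3 = 110.13 > UCL; sample 8 = 104.12 < LCL.

3, 8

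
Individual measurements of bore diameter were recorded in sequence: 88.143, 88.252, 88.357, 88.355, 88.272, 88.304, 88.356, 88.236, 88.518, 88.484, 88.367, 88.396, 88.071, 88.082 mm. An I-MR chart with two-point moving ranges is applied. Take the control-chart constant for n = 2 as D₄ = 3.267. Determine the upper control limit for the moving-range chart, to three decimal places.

0.327

Moving ranges: 0.109, 0.105, 0.002, 0.083, 0.032, 0.052, 0.120, 0.282, 0.034, 0.117, 0.029, 0.325, 0.011; M̄R̄ = 1.3010 / 13 = 0.1001
UCL_MR = D₄·M̄R̄ = 3.267 × 0.1001 = 0.3270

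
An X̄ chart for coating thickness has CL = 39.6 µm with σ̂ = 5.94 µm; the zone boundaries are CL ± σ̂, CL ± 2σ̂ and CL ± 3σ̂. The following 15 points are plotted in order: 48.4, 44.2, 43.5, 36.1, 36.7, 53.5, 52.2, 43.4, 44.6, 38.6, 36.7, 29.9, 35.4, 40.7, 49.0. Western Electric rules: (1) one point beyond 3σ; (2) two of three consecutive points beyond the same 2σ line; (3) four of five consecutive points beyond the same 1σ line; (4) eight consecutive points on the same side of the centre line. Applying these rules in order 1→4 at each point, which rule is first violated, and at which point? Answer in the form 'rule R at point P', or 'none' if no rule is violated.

Zone of each point (C = within 1σ̂, B = 1σ̂–2σ̂, A = 2σ̂–3σ̂, * = beyond 3σ̂; sign = side of CL): 1:+B, 2:+C, 3:+C, 4:-C, 5:-C, 6:+A, 7:+A, 8:+C, 9:+C, 10:-C, 11:-C, 12:-B, 13:-C, 14:+C, 15:+B
Rule 2 (two of three consecutive points beyond the same 2σ limit) is satisfied at point 7.

rule 2 at point 7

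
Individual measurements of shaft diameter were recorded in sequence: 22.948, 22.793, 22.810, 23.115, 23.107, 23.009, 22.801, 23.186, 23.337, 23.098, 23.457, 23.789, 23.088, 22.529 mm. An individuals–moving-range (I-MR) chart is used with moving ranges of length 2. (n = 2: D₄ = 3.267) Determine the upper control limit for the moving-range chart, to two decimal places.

0.88

Moving ranges: 0.155, 0.017, 0.305, 0.008, 0.098, 0.208, 0.385, 0.151, 0.239, 0.359, 0.332, 0.701, 0.559; M̄R̄ = 3.5170 / 13 = 0.2705
UCL_MR = D₄·M̄R̄ = 3.267 × 0.2705 = 0.8838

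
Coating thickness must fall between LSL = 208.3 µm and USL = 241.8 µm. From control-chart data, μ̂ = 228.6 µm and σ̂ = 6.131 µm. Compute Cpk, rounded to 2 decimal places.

0.72

Cpu = (USL − μ̂) / (3σ̂) = (241.8 − 228.6) / (3 × 6.131) = 0.7177; Cpl = (μ̂ − LSL) / (3σ̂) = (228.6 − 208.3) / (3 × 6.131) = 1.1037; Cpk = min(Cpu, Cpl) = 0.7177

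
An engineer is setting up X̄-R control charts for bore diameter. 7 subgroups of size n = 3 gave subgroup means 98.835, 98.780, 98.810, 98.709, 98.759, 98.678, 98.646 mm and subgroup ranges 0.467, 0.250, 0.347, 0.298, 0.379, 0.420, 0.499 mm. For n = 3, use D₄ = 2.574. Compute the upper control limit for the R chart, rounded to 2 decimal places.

R̄ = (0.467 + 0.250 + 0.347 + 0.298 + 0.379 + 0.420 + 0.499) / 7 = 2.6600 / 7 = 0.3800
UCL_R = D₄·R̄ = 2.574 × 0.3800 = 0.9781

0.98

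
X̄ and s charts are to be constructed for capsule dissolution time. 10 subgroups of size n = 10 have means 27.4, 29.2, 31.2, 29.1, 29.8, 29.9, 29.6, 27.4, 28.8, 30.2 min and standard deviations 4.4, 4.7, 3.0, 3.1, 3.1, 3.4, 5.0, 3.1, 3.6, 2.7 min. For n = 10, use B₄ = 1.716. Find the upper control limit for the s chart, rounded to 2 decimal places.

6.19

s̄ = (4.4 + 4.7 + 3.0 + 3.1 + 3.1 + 3.4 + 5.0 + 3.1 + 3.6 + 2.7) / 10 = 3.6100
UCL_s = B₄·s̄ = 1.716 × 3.6100 = 6.1948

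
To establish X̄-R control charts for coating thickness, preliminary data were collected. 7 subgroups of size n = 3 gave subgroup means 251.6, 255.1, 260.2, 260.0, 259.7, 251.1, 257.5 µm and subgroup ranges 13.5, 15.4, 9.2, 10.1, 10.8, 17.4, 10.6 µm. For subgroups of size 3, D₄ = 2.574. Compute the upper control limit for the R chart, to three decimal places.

31.991

R̄ = (13.5 + 15.4 + 9.2 + 10.1 + 10.8 + 17.4 + 10.6) / 7 = 87.0000 / 7 = 12.4286
UCL_R = D₄·R̄ = 2.574 × 12.4286 = 31.9911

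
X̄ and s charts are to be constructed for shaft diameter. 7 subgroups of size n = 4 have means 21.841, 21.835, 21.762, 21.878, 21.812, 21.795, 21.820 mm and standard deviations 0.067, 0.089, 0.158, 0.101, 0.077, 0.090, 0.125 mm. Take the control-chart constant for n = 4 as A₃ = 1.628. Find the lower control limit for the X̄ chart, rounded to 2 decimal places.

21.66

X̄̄ = (21.841 + 21.835 + 21.762 + 21.878 + 21.812 + 21.795 + 21.820) / 7 = 21.8204
s̄ = (0.067 + 0.089 + 0.158 + 0.101 + 0.077 + 0.090 + 0.125) / 7 = 0.1010
LCL = X̄̄ − A₃·s̄ = 21.8204 − 1.628 × 0.1010 = 21.6560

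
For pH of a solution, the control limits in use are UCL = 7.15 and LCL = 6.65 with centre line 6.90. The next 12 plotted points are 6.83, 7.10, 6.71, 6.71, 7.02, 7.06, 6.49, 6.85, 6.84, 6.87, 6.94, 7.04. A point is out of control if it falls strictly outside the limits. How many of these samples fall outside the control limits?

Compare each point to [6.65, 7.15]: sample 7 = 6.49 < LCL.

1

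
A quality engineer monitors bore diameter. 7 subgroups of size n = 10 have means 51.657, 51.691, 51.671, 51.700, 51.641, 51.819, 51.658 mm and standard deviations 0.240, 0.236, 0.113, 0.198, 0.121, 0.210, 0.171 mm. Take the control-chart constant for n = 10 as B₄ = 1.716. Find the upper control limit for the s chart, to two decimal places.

s̄ = (0.240 + 0.236 + 0.113 + 0.198 + 0.121 + 0.210 + 0.171) / 7 = 0.1841
UCL_s = B₄·s̄ = 1.716 × 0.1841 = 0.3160

0.32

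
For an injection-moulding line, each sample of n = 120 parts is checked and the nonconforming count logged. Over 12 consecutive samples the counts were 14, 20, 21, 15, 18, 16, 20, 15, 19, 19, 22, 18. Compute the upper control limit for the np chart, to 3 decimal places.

p̄ = Σdᵢ / (k·n) = 217 / (12 × 120) = 0.15069
UCL = np̄ + 3·√(np̄(1−p̄)) = 18.0833 + 3 × √(18.0833×0.84931) = 18.0833 + 3 × 3.9190 = 29.8402

29.840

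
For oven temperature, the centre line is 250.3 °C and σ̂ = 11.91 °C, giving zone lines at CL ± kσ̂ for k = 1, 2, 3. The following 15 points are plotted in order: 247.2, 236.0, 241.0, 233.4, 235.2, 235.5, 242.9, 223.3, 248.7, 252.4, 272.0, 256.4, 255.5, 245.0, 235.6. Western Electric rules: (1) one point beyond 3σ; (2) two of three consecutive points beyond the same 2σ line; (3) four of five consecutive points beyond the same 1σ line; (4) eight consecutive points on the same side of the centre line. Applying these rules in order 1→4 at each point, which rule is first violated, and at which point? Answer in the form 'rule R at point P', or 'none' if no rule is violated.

Zone of each point (C = within 1σ̂, B = 1σ̂–2σ̂, A = 2σ̂–3σ̂, * = beyond 3σ̂; sign = side of CL): 1:-C, 2:-B, 3:-C, 4:-B, 5:-B, 6:-B, 7:-C, 8:-A, 9:-C, 10:+C, 11:+B, 12:+C, 13:+C, 14:-C, 15:-B
Rule 3 (four of five consecutive points beyond the same 1σ limit) is satisfied at point 6.

rule 3 at point 6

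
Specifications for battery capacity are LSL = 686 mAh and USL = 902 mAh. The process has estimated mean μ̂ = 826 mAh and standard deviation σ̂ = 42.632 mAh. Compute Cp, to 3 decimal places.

0.844

Cp = (USL − LSL) / (6σ̂) = (902 − 686) / (6 × 42.632) = 216.0000 / 255.7920 = 0.8444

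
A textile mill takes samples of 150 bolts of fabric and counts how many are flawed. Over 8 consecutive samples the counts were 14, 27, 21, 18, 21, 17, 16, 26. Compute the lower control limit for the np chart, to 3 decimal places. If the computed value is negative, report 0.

7.510

p̄ = Σdᵢ / (k·n) = 160 / (8 × 150) = 0.13333
LCL = np̄ − 3·√(np̄(1−p̄)) = 20.0000 − 3 × 4.1633 = 7.5100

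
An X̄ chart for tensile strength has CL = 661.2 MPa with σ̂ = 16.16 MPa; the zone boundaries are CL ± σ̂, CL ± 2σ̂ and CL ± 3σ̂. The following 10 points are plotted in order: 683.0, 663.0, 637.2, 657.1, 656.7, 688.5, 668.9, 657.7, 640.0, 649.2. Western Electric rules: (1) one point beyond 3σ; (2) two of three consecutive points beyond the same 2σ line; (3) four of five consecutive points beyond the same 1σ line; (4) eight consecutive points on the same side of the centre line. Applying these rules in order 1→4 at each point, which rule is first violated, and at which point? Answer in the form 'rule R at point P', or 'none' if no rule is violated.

Zone of each point (C = within 1σ̂, B = 1σ̂–2σ̂, A = 2σ̂–3σ̂, * = beyond 3σ̂; sign = side of CL): 1:+B, 2:+C, 3:-B, 4:-C, 5:-C, 6:+B, 7:+C, 8:-C, 9:-B, 10:-C
No rule fires across all 10 points.

none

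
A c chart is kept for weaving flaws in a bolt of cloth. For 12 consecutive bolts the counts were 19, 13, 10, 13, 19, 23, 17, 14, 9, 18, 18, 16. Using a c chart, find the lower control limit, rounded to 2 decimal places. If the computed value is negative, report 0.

c̄ = (19 + 13 + 10 + 13 + 19 + 23 + 17 + 14 + 9 + 18 + 18 + 16) / 12 = 189 / 12 = 15.7500
LCL = c̄ − 3√c̄ = 15.7500 − 3 × 3.9686 = 3.8441

3.84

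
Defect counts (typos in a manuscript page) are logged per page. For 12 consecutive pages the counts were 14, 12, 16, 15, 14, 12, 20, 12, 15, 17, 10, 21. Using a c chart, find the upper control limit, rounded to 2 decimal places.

c̄ = (14 + 12 + 16 + 15 + 14 + 12 + 20 + 12 + 15 + 17 + 10 + 21) / 12 = 178 / 12 = 14.8333
UCL = c̄ + 3√c̄ = 14.8333 + 3 × √14.8333 = 14.8333 + 3 × 3.8514 = 26.3876

26.39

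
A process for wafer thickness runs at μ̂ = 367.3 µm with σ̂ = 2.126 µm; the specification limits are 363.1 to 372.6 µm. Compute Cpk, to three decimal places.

0.659

Cpu = (USL − μ̂) / (3σ̂) = (372.6 − 367.3) / (3 × 2.126) = 0.8310; Cpl = (μ̂ − LSL) / (3σ̂) = (367.3 − 363.1) / (3 × 2.126) = 0.6585; Cpk = min(Cpu, Cpl) = 0.6585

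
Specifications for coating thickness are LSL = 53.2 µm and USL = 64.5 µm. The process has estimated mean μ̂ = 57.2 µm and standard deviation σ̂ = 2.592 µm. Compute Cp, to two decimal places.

0.73

Cp = (USL − LSL) / (6σ̂) = (64.5 − 53.2) / (6 × 2.592) = 11.3000 / 15.5520 = 0.7266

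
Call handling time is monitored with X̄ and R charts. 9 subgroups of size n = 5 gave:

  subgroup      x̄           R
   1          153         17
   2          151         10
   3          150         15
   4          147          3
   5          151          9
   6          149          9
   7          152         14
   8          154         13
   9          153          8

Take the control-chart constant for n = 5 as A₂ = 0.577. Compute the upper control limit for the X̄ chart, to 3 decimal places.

X̄̄ = (153 + 151 + 150 + 147 + 151 + 149 + 152 + 154 + 153) / 9 = 1360.0000 / 9 = 151.1111
R̄ = (17 + 10 + 15 + 3 + 9 + 9 + 14 + 13 + 8) / 9 = 98.0000 / 9 = 10.8889
UCL = X̄̄ + A₂·R̄ = 151.1111 + 0.577 × 10.8889 = 157.3940

157.394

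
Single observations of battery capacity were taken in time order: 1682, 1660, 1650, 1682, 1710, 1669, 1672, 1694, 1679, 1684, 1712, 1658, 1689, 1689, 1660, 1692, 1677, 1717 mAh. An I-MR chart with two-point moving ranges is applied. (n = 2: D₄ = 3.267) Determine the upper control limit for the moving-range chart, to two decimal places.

78.22

Moving ranges: 22, 10, 32, 28, 41, 3, 22, 15, 5, 28, 54, 31, 0, 29, 32, 15, 40; M̄R̄ = 407.0000 / 17 = 23.9412
UCL_MR = D₄·M̄R̄ = 3.267 × 23.9412 = 78.2158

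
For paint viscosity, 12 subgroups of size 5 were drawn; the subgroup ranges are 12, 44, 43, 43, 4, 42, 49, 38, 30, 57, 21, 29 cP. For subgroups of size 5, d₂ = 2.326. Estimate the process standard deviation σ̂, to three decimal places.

14.761

R̄ = (12 + 44 + 43 + 43 + 4 + 42 + 49 + 38 + 30 + 57 + 21 + 29) / 12 = 34.3333
σ̂ = R̄ / d₂ = 34.3333 / 2.326 = 14.7607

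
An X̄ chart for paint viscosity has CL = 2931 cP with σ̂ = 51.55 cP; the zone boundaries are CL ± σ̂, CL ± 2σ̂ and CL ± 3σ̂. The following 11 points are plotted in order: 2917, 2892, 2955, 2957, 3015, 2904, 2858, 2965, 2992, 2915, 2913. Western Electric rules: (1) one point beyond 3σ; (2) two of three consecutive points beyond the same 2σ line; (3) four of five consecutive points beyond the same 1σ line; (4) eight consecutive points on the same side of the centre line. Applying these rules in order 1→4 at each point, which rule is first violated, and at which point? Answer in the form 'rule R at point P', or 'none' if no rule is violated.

Zone of each point (C = within 1σ̂, B = 1σ̂–2σ̂, A = 2σ̂–3σ̂, * = beyond 3σ̂; sign = side of CL): 1:-C, 2:-C, 3:+C, 4:+C, 5:+B, 6:-C, 7:-B, 8:+C, 9:+B, 10:-C, 11:-C
No rule fires across all 11 points.

none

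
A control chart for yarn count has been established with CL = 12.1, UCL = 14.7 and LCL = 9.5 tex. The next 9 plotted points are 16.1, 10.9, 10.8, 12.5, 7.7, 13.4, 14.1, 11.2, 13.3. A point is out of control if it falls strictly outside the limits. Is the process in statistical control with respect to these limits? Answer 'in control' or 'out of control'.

Compare each point to [9.5, 14.7]: sample 1 = 16.1 > UCL; sample 5 = 7.7 < LCL.

out of control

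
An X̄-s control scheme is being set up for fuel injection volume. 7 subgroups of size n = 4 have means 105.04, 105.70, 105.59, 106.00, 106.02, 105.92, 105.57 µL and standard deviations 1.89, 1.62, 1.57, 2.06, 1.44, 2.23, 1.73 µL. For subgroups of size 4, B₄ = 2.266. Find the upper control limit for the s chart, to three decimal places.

s̄ = (1.89 + 1.62 + 1.57 + 2.06 + 1.44 + 2.23 + 1.73) / 7 = 1.7914
UCL_s = B₄·s̄ = 2.266 × 1.7914 = 4.0594

4.059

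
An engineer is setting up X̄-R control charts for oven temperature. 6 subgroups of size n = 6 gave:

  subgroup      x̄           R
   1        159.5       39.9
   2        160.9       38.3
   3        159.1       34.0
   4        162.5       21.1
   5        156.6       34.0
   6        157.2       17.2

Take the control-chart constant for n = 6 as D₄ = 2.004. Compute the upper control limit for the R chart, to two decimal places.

61.62

R̄ = (39.9 + 38.3 + 34.0 + 21.1 + 34.0 + 17.2) / 6 = 184.5000 / 6 = 30.7500
UCL_R = D₄·R̄ = 2.004 × 30.7500 = 61.6230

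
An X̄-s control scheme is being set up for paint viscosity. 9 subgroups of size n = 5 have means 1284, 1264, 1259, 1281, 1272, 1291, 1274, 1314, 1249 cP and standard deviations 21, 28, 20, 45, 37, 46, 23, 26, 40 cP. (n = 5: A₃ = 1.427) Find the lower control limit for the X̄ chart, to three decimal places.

1231.098

X̄̄ = (1284 + 1264 + 1259 + 1281 + 1272 + 1291 + 1274 + 1314 + 1249) / 9 = 1276.4444
s̄ = (21 + 28 + 20 + 45 + 37 + 46 + 23 + 26 + 40) / 9 = 31.7778
LCL = X̄̄ − A₃·s̄ = 1276.4444 − 1.427 × 31.7778 = 1231.0976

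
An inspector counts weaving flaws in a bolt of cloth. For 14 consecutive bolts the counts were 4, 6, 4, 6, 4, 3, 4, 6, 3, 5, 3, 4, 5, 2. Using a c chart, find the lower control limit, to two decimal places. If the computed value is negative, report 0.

c̄ = (4 + 6 + 4 + 6 + 4 + 3 + 4 + 6 + 3 + 5 + 3 + 4 + 5 + 2) / 14 = 59 / 14 = 4.2143
LCL = c̄ − 3√c̄ = 4.2143 − 3 × 2.0529 = -1.9443 → 0 (cannot be negative)

0.00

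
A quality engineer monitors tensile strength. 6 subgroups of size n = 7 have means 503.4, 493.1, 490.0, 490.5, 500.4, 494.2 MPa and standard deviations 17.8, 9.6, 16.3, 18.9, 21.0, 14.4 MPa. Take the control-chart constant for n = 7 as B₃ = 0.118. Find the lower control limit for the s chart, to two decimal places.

1.93

s̄ = (17.8 + 9.6 + 16.3 + 18.9 + 21.0 + 14.4) / 6 = 16.3333
LCL_s = B₃·s̄ = 0.118 × 16.3333 = 1.9273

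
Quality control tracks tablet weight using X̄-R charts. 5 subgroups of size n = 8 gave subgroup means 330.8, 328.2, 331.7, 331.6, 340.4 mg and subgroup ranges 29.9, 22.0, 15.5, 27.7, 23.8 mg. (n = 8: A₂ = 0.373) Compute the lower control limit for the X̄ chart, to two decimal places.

X̄̄ = (330.8 + 328.2 + 331.7 + 331.6 + 340.4) / 5 = 1662.7000 / 5 = 332.5400
R̄ = (29.9 + 22.0 + 15.5 + 27.7 + 23.8) / 5 = 118.9000 / 5 = 23.7800
LCL = X̄̄ − A₂·R̄ = 332.5400 − 0.373 × 23.7800 = 323.6701

323.67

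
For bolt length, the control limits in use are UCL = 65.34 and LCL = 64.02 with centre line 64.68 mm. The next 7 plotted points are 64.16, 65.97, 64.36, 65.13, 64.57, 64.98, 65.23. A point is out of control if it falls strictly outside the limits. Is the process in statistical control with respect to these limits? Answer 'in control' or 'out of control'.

out of control

Compare each point to [64.02, 65.34]: sample 2 = 65.97 > UCL.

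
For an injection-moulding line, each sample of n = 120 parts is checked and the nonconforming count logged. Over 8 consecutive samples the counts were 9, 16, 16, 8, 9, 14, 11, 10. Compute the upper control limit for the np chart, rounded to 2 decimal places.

p̄ = Σdᵢ / (k·n) = 93 / (8 × 120) = 0.09688
UCL = np̄ + 3·√(np̄(1−p̄)) = 11.6250 + 3 × √(11.6250×0.90312) = 11.6250 + 3 × 3.2402 = 21.3456

21.35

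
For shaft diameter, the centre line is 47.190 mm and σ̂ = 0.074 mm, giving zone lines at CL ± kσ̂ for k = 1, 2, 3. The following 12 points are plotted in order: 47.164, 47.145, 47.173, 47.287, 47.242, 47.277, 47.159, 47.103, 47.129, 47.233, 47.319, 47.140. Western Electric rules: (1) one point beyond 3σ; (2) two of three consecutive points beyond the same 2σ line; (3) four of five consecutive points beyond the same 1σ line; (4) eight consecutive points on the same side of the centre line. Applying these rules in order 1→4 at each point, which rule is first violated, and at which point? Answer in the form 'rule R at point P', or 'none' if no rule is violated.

none

Zone of each point (C = within 1σ̂, B = 1σ̂–2σ̂, A = 2σ̂–3σ̂, * = beyond 3σ̂; sign = side of CL): 1:-C, 2:-C, 3:-C, 4:+B, 5:+C, 6:+B, 7:-C, 8:-B, 9:-C, 10:+C, 11:+B, 12:-C
No rule fires across all 12 points.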